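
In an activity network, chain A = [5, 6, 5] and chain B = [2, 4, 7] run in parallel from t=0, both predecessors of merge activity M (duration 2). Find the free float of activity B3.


ES(B3) = sum of predecessors on chain B = 6
EF(B3) = ES + duration = 6 + 7 = 13
Successor of B3 is M. ES(M) = max(sum(A), sum(B)) = max(16, 13) = 16
Free float = ES(successor) - EF(current) = 16 - 13 = 3

3


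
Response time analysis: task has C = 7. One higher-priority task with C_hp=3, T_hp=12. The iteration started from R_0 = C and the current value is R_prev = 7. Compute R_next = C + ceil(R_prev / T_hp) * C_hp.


R_next = C + ceil(R_prev / T_hp) * C_hp
ceil(7 / 12) = ceil(0.5833) = 1
Interference = 1 * 3 = 3
R_next = 7 + 3 = 10

10


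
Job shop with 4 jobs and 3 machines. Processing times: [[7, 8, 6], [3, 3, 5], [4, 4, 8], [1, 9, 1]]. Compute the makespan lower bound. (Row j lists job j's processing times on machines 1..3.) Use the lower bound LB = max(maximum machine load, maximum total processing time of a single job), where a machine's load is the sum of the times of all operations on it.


Machine loads:
  Machine 1: 7 + 3 + 4 + 1 = 15
  Machine 2: 8 + 3 + 4 + 9 = 24
  Machine 3: 6 + 5 + 8 + 1 = 20
Max machine load = 24
Job totals:
  Job 1: 21
  Job 2: 11
  Job 3: 16
  Job 4: 11
Max job total = 21
Lower bound = max(24, 21) = 24

24


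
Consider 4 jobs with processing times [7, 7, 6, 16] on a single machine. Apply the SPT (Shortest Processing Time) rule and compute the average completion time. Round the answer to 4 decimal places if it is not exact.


Sort jobs by processing time (SPT order): [6, 7, 7, 16]
Compute completion times sequentially:
  Job 1: processing = 6, completes at 6
  Job 2: processing = 7, completes at 13
  Job 3: processing = 7, completes at 20
  Job 4: processing = 16, completes at 36
Sum of completion times = 75
Average completion time = 75/4 = 18.75

18.75


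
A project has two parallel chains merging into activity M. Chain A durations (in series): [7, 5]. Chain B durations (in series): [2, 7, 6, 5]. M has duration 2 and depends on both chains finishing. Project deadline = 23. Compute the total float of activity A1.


Forward pass: ES(A1) = sum of predecessors on chain A = 0
EF = ES + duration = 0 + 7 = 7
Backward pass: LF(M) = deadline = 23; LS(M) = 23 - 2 = 21
LF(A1) = LS(M) - sum(successors on chain A) = 21 - 5 = 16
LS = LF - duration = 16 - 7 = 9
Total float = LS - ES = 9 - 0 = 9

9


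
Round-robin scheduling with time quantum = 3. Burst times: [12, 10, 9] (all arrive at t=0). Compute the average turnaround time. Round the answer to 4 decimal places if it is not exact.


Time quantum = 3
Execution trace:
  J1 runs 3 units, time = 3
  J2 runs 3 units, time = 6
  J3 runs 3 units, time = 9
  J1 runs 3 units, time = 12
  J2 runs 3 units, time = 15
  J3 runs 3 units, time = 18
  J1 runs 3 units, time = 21
  J2 runs 3 units, time = 24
  J3 runs 3 units, time = 27
  J1 runs 3 units, time = 30
  J2 runs 1 units, time = 31
Finish times: [30, 31, 27]
Average turnaround = 88/3 = 29.3333

29.3333


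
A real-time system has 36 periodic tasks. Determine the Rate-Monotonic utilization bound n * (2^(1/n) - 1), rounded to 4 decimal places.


Compute 2^(1/36) = 1.0194406437
Subtract 1: 1.0194406437 - 1 = 0.0194406437
Multiply by n: 36 * 0.0194406437 = 0.6998631732
Round to 4 dp: 0.6999

0.6999


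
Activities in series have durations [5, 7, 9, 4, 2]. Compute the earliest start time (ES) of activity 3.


Activity 3 starts after activities 1 through 2 complete.
Predecessor durations: [5, 7]
ES = 5 + 7 = 12

12


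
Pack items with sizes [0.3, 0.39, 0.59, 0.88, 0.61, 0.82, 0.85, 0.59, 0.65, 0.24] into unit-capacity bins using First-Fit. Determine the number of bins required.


Place items sequentially using First-Fit:
  Item 0.3 -> new Bin 1
  Item 0.39 -> Bin 1 (now 0.69)
  Item 0.59 -> new Bin 2
  Item 0.88 -> new Bin 3
  Item 0.61 -> new Bin 4
  Item 0.82 -> new Bin 5
  Item 0.85 -> new Bin 6
  Item 0.59 -> new Bin 7
  Item 0.65 -> new Bin 8
  Item 0.24 -> Bin 1 (now 0.93)
Total bins used = 8

8


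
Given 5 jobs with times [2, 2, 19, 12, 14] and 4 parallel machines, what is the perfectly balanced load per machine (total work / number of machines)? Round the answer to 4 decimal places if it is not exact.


Total processing time = 2 + 2 + 19 + 12 + 14 = 49
Number of machines = 4
Ideal balanced load = 49 / 4 = 12.25

12.25


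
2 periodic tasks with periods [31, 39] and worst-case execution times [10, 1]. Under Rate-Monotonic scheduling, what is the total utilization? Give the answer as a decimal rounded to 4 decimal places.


Compute individual utilizations (exact fractions):
  Task 1: C/T = 10/31 (approx. 0.3226)
  Task 2: C/T = 1/39 (approx. 0.0256)
Total utilization U = 10/31 + 1/39 = 421/1209
Rounded to 4 decimal places: U = 0.3482
RM (Liu & Layland) bound for 2 tasks = 0.828427; compare with U = 421/1209 (approx. 0.348222)
U <= bound, so schedulable by RM sufficient condition.

0.3482


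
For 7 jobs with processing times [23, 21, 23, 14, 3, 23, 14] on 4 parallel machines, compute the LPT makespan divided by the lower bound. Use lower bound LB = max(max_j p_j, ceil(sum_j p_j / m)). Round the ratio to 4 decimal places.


LPT order: [23, 23, 23, 21, 14, 14, 3]
Machine loads after assignment: [37, 26, 23, 35]
LPT makespan = 37
Lower bound = max(max_job, ceil(total/4)) = max(23, 31) = 31
Ratio = 37 / 31 = 1.1935

1.1935


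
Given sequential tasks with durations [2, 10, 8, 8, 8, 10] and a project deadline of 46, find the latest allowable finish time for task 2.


LF(activity 2) = deadline - sum of successor durations
Successors: activities 3 through 6 with durations [8, 8, 8, 10]
Sum of successor durations = 34
LF = 46 - 34 = 12

12


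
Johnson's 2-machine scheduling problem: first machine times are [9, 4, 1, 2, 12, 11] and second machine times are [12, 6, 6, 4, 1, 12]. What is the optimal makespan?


Apply Johnson's rule:
  Group 1 (a <= b): [(3, 1, 6), (4, 2, 4), (2, 4, 6), (1, 9, 12), (6, 11, 12)]
  Group 2 (a > b): [(5, 12, 1)]
Optimal job order: [3, 4, 2, 1, 6, 5]
Schedule:
  Job 3: M1 done at 1, M2 done at 7
  Job 4: M1 done at 3, M2 done at 11
  Job 2: M1 done at 7, M2 done at 17
  Job 1: M1 done at 16, M2 done at 29
  Job 6: M1 done at 27, M2 done at 41
  Job 5: M1 done at 39, M2 done at 42
Makespan = 42

42


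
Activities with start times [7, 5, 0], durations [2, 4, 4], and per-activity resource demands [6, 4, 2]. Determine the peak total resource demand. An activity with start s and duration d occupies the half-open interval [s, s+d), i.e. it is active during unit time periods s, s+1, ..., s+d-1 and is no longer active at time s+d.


Each activity i is active on [start_i, start_i + duration_i).
Compute total resource usage per time slot:
  t=0: active resources = [2], total = 2
  t=1: active resources = [2], total = 2
  t=2: active resources = [2], total = 2
  t=3: active resources = [2], total = 2
  t=4: active resources = [], total = 0
  t=5: active resources = [4], total = 4
  t=6: active resources = [4], total = 4
  t=7: active resources = [6, 4], total = 10
  t=8: active resources = [6, 4], total = 10
Peak resource demand = 10

10


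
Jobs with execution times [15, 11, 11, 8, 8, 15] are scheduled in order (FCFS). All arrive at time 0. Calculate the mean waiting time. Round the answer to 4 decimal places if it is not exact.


FCFS order (as given): [15, 11, 11, 8, 8, 15]
Waiting times:
  Job 1: wait = 0
  Job 2: wait = 15
  Job 3: wait = 26
  Job 4: wait = 37
  Job 5: wait = 45
  Job 6: wait = 53
Sum of waiting times = 176
Average waiting time = 176/6 = 29.3333

29.3333


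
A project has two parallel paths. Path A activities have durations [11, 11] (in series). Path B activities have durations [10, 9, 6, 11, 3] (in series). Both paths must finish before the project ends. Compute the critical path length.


Path A total = 11 + 11 = 22
Path B total = 10 + 9 + 6 + 11 + 3 = 39
Critical path = longest path = max(22, 39) = 39

39


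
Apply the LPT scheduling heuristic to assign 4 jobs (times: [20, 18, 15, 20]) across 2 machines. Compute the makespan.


Sort jobs in decreasing order (LPT): [20, 20, 18, 15]
Assign each job to the least loaded machine:
  Machine 1: jobs [20, 18], load = 38
  Machine 2: jobs [20, 15], load = 35
Makespan = max load = 38

38


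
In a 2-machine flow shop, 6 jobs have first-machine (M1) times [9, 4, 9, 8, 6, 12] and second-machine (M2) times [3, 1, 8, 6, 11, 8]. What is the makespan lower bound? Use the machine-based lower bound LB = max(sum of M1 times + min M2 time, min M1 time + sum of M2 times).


LB1 = sum(M1 times) + min(M2 times) = 48 + 1 = 49
LB2 = min(M1 times) + sum(M2 times) = 4 + 37 = 41
Lower bound = max(LB1, LB2) = max(49, 41) = 49

49


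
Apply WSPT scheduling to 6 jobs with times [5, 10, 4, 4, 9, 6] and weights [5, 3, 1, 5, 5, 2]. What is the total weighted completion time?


Compute p/w ratios and sort ascending (WSPT): [(4, 5), (5, 5), (9, 5), (6, 2), (10, 3), (4, 1)]
Compute weighted completion times:
  Job (p=4,w=5): C=4, w*C=5*4=20
  Job (p=5,w=5): C=9, w*C=5*9=45
  Job (p=9,w=5): C=18, w*C=5*18=90
  Job (p=6,w=2): C=24, w*C=2*24=48
  Job (p=10,w=3): C=34, w*C=3*34=102
  Job (p=4,w=1): C=38, w*C=1*38=38
Total weighted completion time = 343

343


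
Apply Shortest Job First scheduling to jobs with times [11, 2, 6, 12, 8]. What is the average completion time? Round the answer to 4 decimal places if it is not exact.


SJF order (ascending): [2, 6, 8, 11, 12]
Completion times:
  Job 1: burst=2, C=2
  Job 2: burst=6, C=8
  Job 3: burst=8, C=16
  Job 4: burst=11, C=27
  Job 5: burst=12, C=39
Average completion = 92/5 = 18.4

18.4


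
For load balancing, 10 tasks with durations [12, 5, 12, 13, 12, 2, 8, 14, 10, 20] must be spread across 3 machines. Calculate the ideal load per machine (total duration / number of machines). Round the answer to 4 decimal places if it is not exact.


Total processing time = 12 + 5 + 12 + 13 + 12 + 2 + 8 + 14 + 10 + 20 = 108
Number of machines = 3
Ideal balanced load = 108 / 3 = 36.0

36.0


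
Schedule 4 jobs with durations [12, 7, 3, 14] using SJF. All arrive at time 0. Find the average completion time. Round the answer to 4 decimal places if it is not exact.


SJF order (ascending): [3, 7, 12, 14]
Completion times:
  Job 1: burst=3, C=3
  Job 2: burst=7, C=10
  Job 3: burst=12, C=22
  Job 4: burst=14, C=36
Average completion = 71/4 = 17.75

17.75


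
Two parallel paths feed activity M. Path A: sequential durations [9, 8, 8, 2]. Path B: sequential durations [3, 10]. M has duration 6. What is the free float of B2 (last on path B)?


ES(B2) = sum of predecessors on chain B = 3
EF(B2) = ES + duration = 3 + 10 = 13
Successor of B2 is M. ES(M) = max(sum(A), sum(B)) = max(27, 13) = 27
Free float = ES(successor) - EF(current) = 27 - 13 = 14

14


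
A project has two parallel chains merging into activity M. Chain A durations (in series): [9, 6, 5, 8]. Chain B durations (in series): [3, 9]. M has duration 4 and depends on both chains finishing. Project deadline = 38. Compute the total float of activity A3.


Forward pass: ES(A3) = sum of predecessors on chain A = 15
EF = ES + duration = 15 + 5 = 20
Backward pass: LF(M) = deadline = 38; LS(M) = 38 - 4 = 34
LF(A3) = LS(M) - sum(successors on chain A) = 34 - 8 = 26
LS = LF - duration = 26 - 5 = 21
Total float = LS - ES = 21 - 15 = 6

6


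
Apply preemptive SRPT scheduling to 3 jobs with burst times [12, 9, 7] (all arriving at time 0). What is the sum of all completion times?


Since all jobs arrive at t=0, SRPT equals SPT ordering.
SPT order: [7, 9, 12]
Completion times:
  Job 1: p=7, C=7
  Job 2: p=9, C=16
  Job 3: p=12, C=28
Total completion time = 7 + 16 + 28 = 51

51


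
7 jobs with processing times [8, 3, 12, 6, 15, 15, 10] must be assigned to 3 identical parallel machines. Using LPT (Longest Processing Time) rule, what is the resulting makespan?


Sort jobs in decreasing order (LPT): [15, 15, 12, 10, 8, 6, 3]
Assign each job to the least loaded machine:
  Machine 1: jobs [15, 8], load = 23
  Machine 2: jobs [15, 6, 3], load = 24
  Machine 3: jobs [12, 10], load = 22
Makespan = max load = 24

24


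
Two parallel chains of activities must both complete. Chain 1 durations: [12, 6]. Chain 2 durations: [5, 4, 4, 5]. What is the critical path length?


Path A total = 12 + 6 = 18
Path B total = 5 + 4 + 4 + 5 = 18
Critical path = longest path = max(18, 18) = 18

18


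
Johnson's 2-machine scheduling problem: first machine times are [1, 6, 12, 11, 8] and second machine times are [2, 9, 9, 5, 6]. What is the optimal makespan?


Apply Johnson's rule:
  Group 1 (a <= b): [(1, 1, 2), (2, 6, 9)]
  Group 2 (a > b): [(3, 12, 9), (5, 8, 6), (4, 11, 5)]
Optimal job order: [1, 2, 3, 5, 4]
Schedule:
  Job 1: M1 done at 1, M2 done at 3
  Job 2: M1 done at 7, M2 done at 16
  Job 3: M1 done at 19, M2 done at 28
  Job 5: M1 done at 27, M2 done at 34
  Job 4: M1 done at 38, M2 done at 43
Makespan = 43

43


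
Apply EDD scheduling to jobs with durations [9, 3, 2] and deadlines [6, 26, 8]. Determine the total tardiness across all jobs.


Sort by due date (EDD order): [(9, 6), (2, 8), (3, 26)]
Compute completion times and tardiness:
  Job 1: p=9, d=6, C=9, tardiness=max(0,9-6)=3
  Job 2: p=2, d=8, C=11, tardiness=max(0,11-8)=3
  Job 3: p=3, d=26, C=14, tardiness=max(0,14-26)=0
Total tardiness = 6

6


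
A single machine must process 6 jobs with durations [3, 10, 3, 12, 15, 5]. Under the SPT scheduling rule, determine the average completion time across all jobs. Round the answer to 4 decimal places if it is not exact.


Sort jobs by processing time (SPT order): [3, 3, 5, 10, 12, 15]
Compute completion times sequentially:
  Job 1: processing = 3, completes at 3
  Job 2: processing = 3, completes at 6
  Job 3: processing = 5, completes at 11
  Job 4: processing = 10, completes at 21
  Job 5: processing = 12, completes at 33
  Job 6: processing = 15, completes at 48
Sum of completion times = 122
Average completion time = 122/6 = 20.3333

20.3333


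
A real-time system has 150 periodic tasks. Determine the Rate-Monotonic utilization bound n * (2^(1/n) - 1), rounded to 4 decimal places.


Compute 2^(1/150) = 1.0046316744
Subtract 1: 1.0046316744 - 1 = 0.0046316744
Multiply by n: 150 * 0.0046316744 = 0.6947511600
Round to 4 dp: 0.6948

0.6948


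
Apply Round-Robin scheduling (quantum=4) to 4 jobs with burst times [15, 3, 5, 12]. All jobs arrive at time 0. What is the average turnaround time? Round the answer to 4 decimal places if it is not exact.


Time quantum = 4
Execution trace:
  J1 runs 4 units, time = 4
  J2 runs 3 units, time = 7
  J3 runs 4 units, time = 11
  J4 runs 4 units, time = 15
  J1 runs 4 units, time = 19
  J3 runs 1 units, time = 20
  J4 runs 4 units, time = 24
  J1 runs 4 units, time = 28
  J4 runs 4 units, time = 32
  J1 runs 3 units, time = 35
Finish times: [35, 7, 20, 32]
Average turnaround = 94/4 = 23.5

23.5


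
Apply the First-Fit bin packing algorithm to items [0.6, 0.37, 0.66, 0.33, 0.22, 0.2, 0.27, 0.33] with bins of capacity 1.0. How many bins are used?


Place items sequentially using First-Fit:
  Item 0.6 -> new Bin 1
  Item 0.37 -> Bin 1 (now 0.97)
  Item 0.66 -> new Bin 2
  Item 0.33 -> Bin 2 (now 0.99)
  Item 0.22 -> new Bin 3
  Item 0.2 -> Bin 3 (now 0.42)
  Item 0.27 -> Bin 3 (now 0.69)
  Item 0.33 -> new Bin 4
Total bins used = 4

4


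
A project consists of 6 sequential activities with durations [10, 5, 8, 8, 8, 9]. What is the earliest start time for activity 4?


Activity 4 starts after activities 1 through 3 complete.
Predecessor durations: [10, 5, 8]
ES = 10 + 5 + 8 = 23

23


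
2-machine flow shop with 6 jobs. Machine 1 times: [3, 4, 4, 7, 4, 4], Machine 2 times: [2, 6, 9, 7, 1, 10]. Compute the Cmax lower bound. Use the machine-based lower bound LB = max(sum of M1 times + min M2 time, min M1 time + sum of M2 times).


LB1 = sum(M1 times) + min(M2 times) = 26 + 1 = 27
LB2 = min(M1 times) + sum(M2 times) = 3 + 35 = 38
Lower bound = max(LB1, LB2) = max(27, 38) = 38

38


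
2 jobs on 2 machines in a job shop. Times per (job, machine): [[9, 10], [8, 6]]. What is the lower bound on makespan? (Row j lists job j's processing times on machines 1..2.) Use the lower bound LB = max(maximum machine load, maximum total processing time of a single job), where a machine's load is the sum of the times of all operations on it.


Machine loads:
  Machine 1: 9 + 8 = 17
  Machine 2: 10 + 6 = 16
Max machine load = 17
Job totals:
  Job 1: 19
  Job 2: 14
Max job total = 19
Lower bound = max(17, 19) = 19

19


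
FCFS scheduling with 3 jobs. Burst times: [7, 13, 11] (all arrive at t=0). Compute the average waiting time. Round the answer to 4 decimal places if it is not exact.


FCFS order (as given): [7, 13, 11]
Waiting times:
  Job 1: wait = 0
  Job 2: wait = 7
  Job 3: wait = 20
Sum of waiting times = 27
Average waiting time = 27/3 = 9.0

9.0


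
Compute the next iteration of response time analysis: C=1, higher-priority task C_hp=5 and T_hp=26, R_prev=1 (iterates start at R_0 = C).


R_next = C + ceil(R_prev / T_hp) * C_hp
ceil(1 / 26) = ceil(0.0385) = 1
Interference = 1 * 5 = 5
R_next = 1 + 5 = 6

6


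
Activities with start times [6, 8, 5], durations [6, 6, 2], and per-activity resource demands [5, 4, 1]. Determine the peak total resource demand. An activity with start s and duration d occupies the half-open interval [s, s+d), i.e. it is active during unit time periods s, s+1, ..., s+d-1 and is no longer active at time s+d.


Each activity i is active on [start_i, start_i + duration_i).
Compute total resource usage per time slot:
  t=0: active resources = [], total = 0
  t=1: active resources = [], total = 0
  t=2: active resources = [], total = 0
  t=3: active resources = [], total = 0
  t=4: active resources = [], total = 0
  t=5: active resources = [1], total = 1
  t=6: active resources = [5, 1], total = 6
  t=7: active resources = [5], total = 5
  t=8: active resources = [5, 4], total = 9
  t=9: active resources = [5, 4], total = 9
  t=10: active resources = [5, 4], total = 9
  t=11: active resources = [5, 4], total = 9
  t=12: active resources = [4], total = 4
  t=13: active resources = [4], total = 4
Peak resource demand = 9

9


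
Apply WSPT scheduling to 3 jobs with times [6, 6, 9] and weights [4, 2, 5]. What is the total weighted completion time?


Compute p/w ratios and sort ascending (WSPT): [(6, 4), (9, 5), (6, 2)]
Compute weighted completion times:
  Job (p=6,w=4): C=6, w*C=4*6=24
  Job (p=9,w=5): C=15, w*C=5*15=75
  Job (p=6,w=2): C=21, w*C=2*21=42
Total weighted completion time = 141

141


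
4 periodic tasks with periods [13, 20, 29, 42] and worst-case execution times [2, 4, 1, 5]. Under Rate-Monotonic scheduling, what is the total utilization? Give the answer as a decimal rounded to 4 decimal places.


Compute individual utilizations (exact fractions):
  Task 1: C/T = 2/13 (approx. 0.1538)
  Task 2: C/T = 4/20 = 1/5 (approx. 0.2)
  Task 3: C/T = 1/29 (approx. 0.0345)
  Task 4: C/T = 5/42 (approx. 0.119)
Total utilization U = 2/13 + 1/5 + 1/29 + 5/42 = 40169/79170
Rounded to 4 decimal places: U = 0.5074
RM (Liu & Layland) bound for 4 tasks = 0.756828; compare with U = 40169/79170 (approx. 0.507377)
U <= bound, so schedulable by RM sufficient condition.

0.5074


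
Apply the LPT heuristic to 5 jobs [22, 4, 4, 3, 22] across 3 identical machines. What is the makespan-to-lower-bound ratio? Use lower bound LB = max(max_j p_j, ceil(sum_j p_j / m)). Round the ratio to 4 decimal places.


LPT order: [22, 22, 4, 4, 3]
Machine loads after assignment: [22, 22, 11]
LPT makespan = 22
Lower bound = max(max_job, ceil(total/3)) = max(22, 19) = 22
Ratio = 22 / 22 = 1.0

1.0


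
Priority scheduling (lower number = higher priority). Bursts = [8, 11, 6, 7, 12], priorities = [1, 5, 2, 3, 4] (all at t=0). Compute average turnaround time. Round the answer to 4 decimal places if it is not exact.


Sort by priority (ascending = highest first):
Order: [(1, 8), (2, 6), (3, 7), (4, 12), (5, 11)]
Completion times:
  Priority 1, burst=8, C=8
  Priority 2, burst=6, C=14
  Priority 3, burst=7, C=21
  Priority 4, burst=12, C=33
  Priority 5, burst=11, C=44
Average turnaround = 120/5 = 24.0

24.0


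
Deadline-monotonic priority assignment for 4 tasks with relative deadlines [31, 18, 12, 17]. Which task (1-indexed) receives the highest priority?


Sort tasks by relative deadline (ascending):
  Task 3: deadline = 12
  Task 4: deadline = 17
  Task 2: deadline = 18
  Task 1: deadline = 31
Priority order (highest first): [3, 4, 2, 1]
Highest priority task = 3

3


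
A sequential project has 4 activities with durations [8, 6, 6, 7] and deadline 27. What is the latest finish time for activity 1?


LF(activity 1) = deadline - sum of successor durations
Successors: activities 2 through 4 with durations [6, 6, 7]
Sum of successor durations = 19
LF = 27 - 19 = 8

8


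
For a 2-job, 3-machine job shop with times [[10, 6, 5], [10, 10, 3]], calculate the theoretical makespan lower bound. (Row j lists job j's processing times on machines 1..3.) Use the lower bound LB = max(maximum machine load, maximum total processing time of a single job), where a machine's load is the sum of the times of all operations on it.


Machine loads:
  Machine 1: 10 + 10 = 20
  Machine 2: 6 + 10 = 16
  Machine 3: 5 + 3 = 8
Max machine load = 20
Job totals:
  Job 1: 21
  Job 2: 23
Max job total = 23
Lower bound = max(20, 23) = 23

23


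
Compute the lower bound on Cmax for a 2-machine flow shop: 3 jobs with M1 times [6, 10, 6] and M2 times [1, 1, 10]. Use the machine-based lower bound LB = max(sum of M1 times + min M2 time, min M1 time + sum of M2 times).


LB1 = sum(M1 times) + min(M2 times) = 22 + 1 = 23
LB2 = min(M1 times) + sum(M2 times) = 6 + 12 = 18
Lower bound = max(LB1, LB2) = max(23, 18) = 23

23


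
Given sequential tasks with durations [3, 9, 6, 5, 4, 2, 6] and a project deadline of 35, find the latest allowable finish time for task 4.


LF(activity 4) = deadline - sum of successor durations
Successors: activities 5 through 7 with durations [4, 2, 6]
Sum of successor durations = 12
LF = 35 - 12 = 23

23


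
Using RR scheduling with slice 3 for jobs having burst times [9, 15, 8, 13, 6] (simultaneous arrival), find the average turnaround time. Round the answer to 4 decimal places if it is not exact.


Time quantum = 3
Execution trace:
  J1 runs 3 units, time = 3
  J2 runs 3 units, time = 6
  J3 runs 3 units, time = 9
  J4 runs 3 units, time = 12
  J5 runs 3 units, time = 15
  J1 runs 3 units, time = 18
  J2 runs 3 units, time = 21
  J3 runs 3 units, time = 24
  J4 runs 3 units, time = 27
  J5 runs 3 units, time = 30
  J1 runs 3 units, time = 33
  J2 runs 3 units, time = 36
  J3 runs 2 units, time = 38
  J4 runs 3 units, time = 41
  J2 runs 3 units, time = 44
  J4 runs 3 units, time = 47
  J2 runs 3 units, time = 50
  J4 runs 1 units, time = 51
Finish times: [33, 50, 38, 51, 30]
Average turnaround = 202/5 = 40.4

40.4


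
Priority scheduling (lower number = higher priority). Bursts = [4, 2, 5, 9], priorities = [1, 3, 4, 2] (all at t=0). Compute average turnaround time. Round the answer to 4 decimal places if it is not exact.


Sort by priority (ascending = highest first):
Order: [(1, 4), (2, 9), (3, 2), (4, 5)]
Completion times:
  Priority 1, burst=4, C=4
  Priority 2, burst=9, C=13
  Priority 3, burst=2, C=15
  Priority 4, burst=5, C=20
Average turnaround = 52/4 = 13.0

13.0


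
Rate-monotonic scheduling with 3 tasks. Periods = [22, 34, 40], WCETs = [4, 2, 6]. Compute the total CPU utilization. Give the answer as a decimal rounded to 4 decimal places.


Compute individual utilizations (exact fractions):
  Task 1: C/T = 4/22 = 2/11 (approx. 0.1818)
  Task 2: C/T = 2/34 = 1/17 (approx. 0.0588)
  Task 3: C/T = 6/40 = 3/20 (approx. 0.15)
Total utilization U = 2/11 + 1/17 + 3/20 = 1461/3740
Rounded to 4 decimal places: U = 0.3906
RM (Liu & Layland) bound for 3 tasks = 0.779763; compare with U = 1461/3740 (approx. 0.390642)
U <= bound, so schedulable by RM sufficient condition.

0.3906


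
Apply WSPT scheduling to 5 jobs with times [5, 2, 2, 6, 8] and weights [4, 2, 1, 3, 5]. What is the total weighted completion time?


Compute p/w ratios and sort ascending (WSPT): [(2, 2), (5, 4), (8, 5), (2, 1), (6, 3)]
Compute weighted completion times:
  Job (p=2,w=2): C=2, w*C=2*2=4
  Job (p=5,w=4): C=7, w*C=4*7=28
  Job (p=8,w=5): C=15, w*C=5*15=75
  Job (p=2,w=1): C=17, w*C=1*17=17
  Job (p=6,w=3): C=23, w*C=3*23=69
Total weighted completion time = 193

193


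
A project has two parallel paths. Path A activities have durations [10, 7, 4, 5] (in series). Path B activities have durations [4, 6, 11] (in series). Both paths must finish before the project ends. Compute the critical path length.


Path A total = 10 + 7 + 4 + 5 = 26
Path B total = 4 + 6 + 11 = 21
Critical path = longest path = max(26, 21) = 26

26


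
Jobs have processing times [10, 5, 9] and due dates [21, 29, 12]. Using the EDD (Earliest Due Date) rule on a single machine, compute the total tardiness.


Sort by due date (EDD order): [(9, 12), (10, 21), (5, 29)]
Compute completion times and tardiness:
  Job 1: p=9, d=12, C=9, tardiness=max(0,9-12)=0
  Job 2: p=10, d=21, C=19, tardiness=max(0,19-21)=0
  Job 3: p=5, d=29, C=24, tardiness=max(0,24-29)=0
Total tardiness = 0

0


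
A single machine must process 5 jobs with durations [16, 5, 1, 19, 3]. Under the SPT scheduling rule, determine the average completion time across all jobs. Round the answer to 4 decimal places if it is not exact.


Sort jobs by processing time (SPT order): [1, 3, 5, 16, 19]
Compute completion times sequentially:
  Job 1: processing = 1, completes at 1
  Job 2: processing = 3, completes at 4
  Job 3: processing = 5, completes at 9
  Job 4: processing = 16, completes at 25
  Job 5: processing = 19, completes at 44
Sum of completion times = 83
Average completion time = 83/5 = 16.6

16.6


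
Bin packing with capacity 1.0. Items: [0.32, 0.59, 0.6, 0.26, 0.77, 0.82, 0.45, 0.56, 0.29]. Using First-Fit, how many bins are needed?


Place items sequentially using First-Fit:
  Item 0.32 -> new Bin 1
  Item 0.59 -> Bin 1 (now 0.91)
  Item 0.6 -> new Bin 2
  Item 0.26 -> Bin 2 (now 0.86)
  Item 0.77 -> new Bin 3
  Item 0.82 -> new Bin 4
  Item 0.45 -> new Bin 5
  Item 0.56 -> new Bin 6
  Item 0.29 -> Bin 5 (now 0.74)
Total bins used = 6

6


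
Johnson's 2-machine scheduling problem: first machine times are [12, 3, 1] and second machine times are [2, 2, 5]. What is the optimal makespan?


Apply Johnson's rule:
  Group 1 (a <= b): [(3, 1, 5)]
  Group 2 (a > b): [(1, 12, 2), (2, 3, 2)]
Optimal job order: [3, 1, 2]
Schedule:
  Job 3: M1 done at 1, M2 done at 6
  Job 1: M1 done at 13, M2 done at 15
  Job 2: M1 done at 16, M2 done at 18
Makespan = 18

18


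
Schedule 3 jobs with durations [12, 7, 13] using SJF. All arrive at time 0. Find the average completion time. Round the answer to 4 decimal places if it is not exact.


SJF order (ascending): [7, 12, 13]
Completion times:
  Job 1: burst=7, C=7
  Job 2: burst=12, C=19
  Job 3: burst=13, C=32
Average completion = 58/3 = 19.3333

19.3333


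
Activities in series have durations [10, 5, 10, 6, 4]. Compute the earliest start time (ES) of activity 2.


Activity 2 starts after activities 1 through 1 complete.
Predecessor durations: [10]
ES = 10 = 10

10


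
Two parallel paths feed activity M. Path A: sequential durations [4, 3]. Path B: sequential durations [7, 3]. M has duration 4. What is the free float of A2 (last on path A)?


ES(A2) = sum of predecessors on chain A = 4
EF(A2) = ES + duration = 4 + 3 = 7
Successor of A2 is M. ES(M) = max(sum(A), sum(B)) = max(7, 10) = 10
Free float = ES(successor) - EF(current) = 10 - 7 = 3

3


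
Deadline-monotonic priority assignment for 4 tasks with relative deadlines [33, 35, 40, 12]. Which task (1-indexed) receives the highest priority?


Sort tasks by relative deadline (ascending):
  Task 4: deadline = 12
  Task 1: deadline = 33
  Task 2: deadline = 35
  Task 3: deadline = 40
Priority order (highest first): [4, 1, 2, 3]
Highest priority task = 4

4


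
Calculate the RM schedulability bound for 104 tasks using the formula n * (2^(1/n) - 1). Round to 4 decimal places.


Compute 2^(1/104) = 1.0066871365
Subtract 1: 1.0066871365 - 1 = 0.0066871365
Multiply by n: 104 * 0.0066871365 = 0.6954621960
Round to 4 dp: 0.6955

0.6955


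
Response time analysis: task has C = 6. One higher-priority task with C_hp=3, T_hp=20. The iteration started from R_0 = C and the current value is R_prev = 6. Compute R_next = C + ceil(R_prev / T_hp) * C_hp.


R_next = C + ceil(R_prev / T_hp) * C_hp
ceil(6 / 20) = ceil(0.3) = 1
Interference = 1 * 3 = 3
R_next = 6 + 3 = 9

9


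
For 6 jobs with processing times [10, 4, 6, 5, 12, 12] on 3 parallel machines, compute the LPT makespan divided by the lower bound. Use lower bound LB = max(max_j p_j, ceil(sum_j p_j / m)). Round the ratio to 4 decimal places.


LPT order: [12, 12, 10, 6, 5, 4]
Machine loads after assignment: [17, 16, 16]
LPT makespan = 17
Lower bound = max(max_job, ceil(total/3)) = max(12, 17) = 17
Ratio = 17 / 17 = 1.0

1.0


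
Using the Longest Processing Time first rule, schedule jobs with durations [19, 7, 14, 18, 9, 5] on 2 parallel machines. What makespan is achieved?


Sort jobs in decreasing order (LPT): [19, 18, 14, 9, 7, 5]
Assign each job to the least loaded machine:
  Machine 1: jobs [19, 9, 7], load = 35
  Machine 2: jobs [18, 14, 5], load = 37
Makespan = max load = 37

37


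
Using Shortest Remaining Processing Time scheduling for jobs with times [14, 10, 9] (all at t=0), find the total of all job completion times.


Since all jobs arrive at t=0, SRPT equals SPT ordering.
SPT order: [9, 10, 14]
Completion times:
  Job 1: p=9, C=9
  Job 2: p=10, C=19
  Job 3: p=14, C=33
Total completion time = 9 + 19 + 33 = 61

61


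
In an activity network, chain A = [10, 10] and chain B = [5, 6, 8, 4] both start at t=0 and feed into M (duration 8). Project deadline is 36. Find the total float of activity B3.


Forward pass: ES(B3) = sum of predecessors on chain B = 11
EF = ES + duration = 11 + 8 = 19
Backward pass: LF(M) = deadline = 36; LS(M) = 36 - 8 = 28
LF(B3) = LS(M) - sum(successors on chain B) = 28 - 4 = 24
LS = LF - duration = 24 - 8 = 16
Total float = LS - ES = 16 - 11 = 5

5


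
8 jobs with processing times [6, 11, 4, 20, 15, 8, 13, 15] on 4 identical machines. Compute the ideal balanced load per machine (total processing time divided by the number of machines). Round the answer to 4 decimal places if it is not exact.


Total processing time = 6 + 11 + 4 + 20 + 15 + 8 + 13 + 15 = 92
Number of machines = 4
Ideal balanced load = 92 / 4 = 23.0

23.0


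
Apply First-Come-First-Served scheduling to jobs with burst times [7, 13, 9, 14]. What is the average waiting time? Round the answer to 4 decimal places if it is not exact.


FCFS order (as given): [7, 13, 9, 14]
Waiting times:
  Job 1: wait = 0
  Job 2: wait = 7
  Job 3: wait = 20
  Job 4: wait = 29
Sum of waiting times = 56
Average waiting time = 56/4 = 14.0

14.0


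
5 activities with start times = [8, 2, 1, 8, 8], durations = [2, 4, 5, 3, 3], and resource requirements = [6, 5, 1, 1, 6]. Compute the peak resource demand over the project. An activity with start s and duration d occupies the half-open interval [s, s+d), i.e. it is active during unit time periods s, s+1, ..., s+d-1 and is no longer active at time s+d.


Each activity i is active on [start_i, start_i + duration_i).
Compute total resource usage per time slot:
  t=0: active resources = [], total = 0
  t=1: active resources = [1], total = 1
  t=2: active resources = [5, 1], total = 6
  t=3: active resources = [5, 1], total = 6
  t=4: active resources = [5, 1], total = 6
  t=5: active resources = [5, 1], total = 6
  t=6: active resources = [], total = 0
  t=7: active resources = [], total = 0
  t=8: active resources = [6, 1, 6], total = 13
  t=9: active resources = [6, 1, 6], total = 13
  t=10: active resources = [1, 6], total = 7
Peak resource demand = 13

13


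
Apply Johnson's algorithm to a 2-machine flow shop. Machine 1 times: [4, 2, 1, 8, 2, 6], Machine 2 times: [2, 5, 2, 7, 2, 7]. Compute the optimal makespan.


Apply Johnson's rule:
  Group 1 (a <= b): [(3, 1, 2), (2, 2, 5), (5, 2, 2), (6, 6, 7)]
  Group 2 (a > b): [(4, 8, 7), (1, 4, 2)]
Optimal job order: [3, 2, 5, 6, 4, 1]
Schedule:
  Job 3: M1 done at 1, M2 done at 3
  Job 2: M1 done at 3, M2 done at 8
  Job 5: M1 done at 5, M2 done at 10
  Job 6: M1 done at 11, M2 done at 18
  Job 4: M1 done at 19, M2 done at 26
  Job 1: M1 done at 23, M2 done at 28
Makespan = 28

28


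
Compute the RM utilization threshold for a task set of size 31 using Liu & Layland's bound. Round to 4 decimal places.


Compute 2^(1/31) = 1.0226114356
Subtract 1: 1.0226114356 - 1 = 0.0226114356
Multiply by n: 31 * 0.0226114356 = 0.7009545036
Round to 4 dp: 0.7010

0.7010


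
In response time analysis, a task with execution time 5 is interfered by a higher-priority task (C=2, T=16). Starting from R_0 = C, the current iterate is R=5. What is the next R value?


R_next = C + ceil(R_prev / T_hp) * C_hp
ceil(5 / 16) = ceil(0.3125) = 1
Interference = 1 * 2 = 2
R_next = 5 + 2 = 7

7


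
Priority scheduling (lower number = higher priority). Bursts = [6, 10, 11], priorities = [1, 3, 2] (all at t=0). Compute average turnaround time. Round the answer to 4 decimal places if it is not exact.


Sort by priority (ascending = highest first):
Order: [(1, 6), (2, 11), (3, 10)]
Completion times:
  Priority 1, burst=6, C=6
  Priority 2, burst=11, C=17
  Priority 3, burst=10, C=27
Average turnaround = 50/3 = 16.6667

16.6667


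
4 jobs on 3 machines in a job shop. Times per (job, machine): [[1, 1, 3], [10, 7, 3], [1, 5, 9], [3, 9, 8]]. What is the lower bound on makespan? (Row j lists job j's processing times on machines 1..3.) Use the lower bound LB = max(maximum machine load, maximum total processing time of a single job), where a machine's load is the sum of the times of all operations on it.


Machine loads:
  Machine 1: 1 + 10 + 1 + 3 = 15
  Machine 2: 1 + 7 + 5 + 9 = 22
  Machine 3: 3 + 3 + 9 + 8 = 23
Max machine load = 23
Job totals:
  Job 1: 5
  Job 2: 20
  Job 3: 15
  Job 4: 20
Max job total = 20
Lower bound = max(23, 20) = 23

23


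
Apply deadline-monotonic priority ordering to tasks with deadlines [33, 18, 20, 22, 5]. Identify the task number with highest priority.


Sort tasks by relative deadline (ascending):
  Task 5: deadline = 5
  Task 2: deadline = 18
  Task 3: deadline = 20
  Task 4: deadline = 22
  Task 1: deadline = 33
Priority order (highest first): [5, 2, 3, 4, 1]
Highest priority task = 5

5


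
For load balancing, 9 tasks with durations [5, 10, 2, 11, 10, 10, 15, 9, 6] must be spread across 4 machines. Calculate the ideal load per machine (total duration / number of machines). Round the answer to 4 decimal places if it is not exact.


Total processing time = 5 + 10 + 2 + 11 + 10 + 10 + 15 + 9 + 6 = 78
Number of machines = 4
Ideal balanced load = 78 / 4 = 19.5

19.5


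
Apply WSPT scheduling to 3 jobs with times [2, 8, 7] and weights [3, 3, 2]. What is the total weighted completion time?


Compute p/w ratios and sort ascending (WSPT): [(2, 3), (8, 3), (7, 2)]
Compute weighted completion times:
  Job (p=2,w=3): C=2, w*C=3*2=6
  Job (p=8,w=3): C=10, w*C=3*10=30
  Job (p=7,w=2): C=17, w*C=2*17=34
Total weighted completion time = 70

70


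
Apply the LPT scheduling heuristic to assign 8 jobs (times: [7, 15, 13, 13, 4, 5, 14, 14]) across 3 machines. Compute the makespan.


Sort jobs in decreasing order (LPT): [15, 14, 14, 13, 13, 7, 5, 4]
Assign each job to the least loaded machine:
  Machine 1: jobs [15, 7, 5, 4], load = 31
  Machine 2: jobs [14, 13], load = 27
  Machine 3: jobs [14, 13], load = 27
Makespan = max load = 31

31


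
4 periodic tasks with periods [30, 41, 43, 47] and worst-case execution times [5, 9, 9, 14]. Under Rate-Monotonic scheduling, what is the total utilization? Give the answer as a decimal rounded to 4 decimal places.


Compute individual utilizations (exact fractions):
  Task 1: C/T = 5/30 = 1/6 (approx. 0.1667)
  Task 2: C/T = 9/41 (approx. 0.2195)
  Task 3: C/T = 9/43 (approx. 0.2093)
  Task 4: C/T = 14/47 (approx. 0.2979)
Total utilization U = 1/6 + 9/41 + 9/43 + 14/47 = 444145/497166
Rounded to 4 decimal places: U = 0.8934
RM (Liu & Layland) bound for 4 tasks = 0.756828; compare with U = 444145/497166 (approx. 0.893354)
bound < U <= 1, so the RM sufficient condition is not met (inconclusive; an exact test such as response-time analysis is needed).

0.8934


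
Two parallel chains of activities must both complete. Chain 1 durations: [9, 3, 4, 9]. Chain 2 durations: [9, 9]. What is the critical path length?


Path A total = 9 + 3 + 4 + 9 = 25
Path B total = 9 + 9 = 18
Critical path = longest path = max(25, 18) = 25

25


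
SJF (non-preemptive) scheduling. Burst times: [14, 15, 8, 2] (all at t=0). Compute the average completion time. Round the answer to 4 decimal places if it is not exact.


SJF order (ascending): [2, 8, 14, 15]
Completion times:
  Job 1: burst=2, C=2
  Job 2: burst=8, C=10
  Job 3: burst=14, C=24
  Job 4: burst=15, C=39
Average completion = 75/4 = 18.75

18.75


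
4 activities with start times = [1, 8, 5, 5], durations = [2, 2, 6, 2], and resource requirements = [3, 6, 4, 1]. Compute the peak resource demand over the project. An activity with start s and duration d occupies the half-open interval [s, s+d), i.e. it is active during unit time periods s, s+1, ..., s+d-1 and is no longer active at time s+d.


Each activity i is active on [start_i, start_i + duration_i).
Compute total resource usage per time slot:
  t=0: active resources = [], total = 0
  t=1: active resources = [3], total = 3
  t=2: active resources = [3], total = 3
  t=3: active resources = [], total = 0
  t=4: active resources = [], total = 0
  t=5: active resources = [4, 1], total = 5
  t=6: active resources = [4, 1], total = 5
  t=7: active resources = [4], total = 4
  t=8: active resources = [6, 4], total = 10
  t=9: active resources = [6, 4], total = 10
  t=10: active resources = [4], total = 4
Peak resource demand = 10

10


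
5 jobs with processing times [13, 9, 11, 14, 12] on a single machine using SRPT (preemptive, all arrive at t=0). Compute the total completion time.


Since all jobs arrive at t=0, SRPT equals SPT ordering.
SPT order: [9, 11, 12, 13, 14]
Completion times:
  Job 1: p=9, C=9
  Job 2: p=11, C=20
  Job 3: p=12, C=32
  Job 4: p=13, C=45
  Job 5: p=14, C=59
Total completion time = 9 + 20 + 32 + 45 + 59 = 165

165


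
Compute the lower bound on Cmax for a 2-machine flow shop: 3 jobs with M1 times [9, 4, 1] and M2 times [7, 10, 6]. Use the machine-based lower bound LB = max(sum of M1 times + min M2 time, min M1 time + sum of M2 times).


LB1 = sum(M1 times) + min(M2 times) = 14 + 6 = 20
LB2 = min(M1 times) + sum(M2 times) = 1 + 23 = 24
Lower bound = max(LB1, LB2) = max(20, 24) = 24

24


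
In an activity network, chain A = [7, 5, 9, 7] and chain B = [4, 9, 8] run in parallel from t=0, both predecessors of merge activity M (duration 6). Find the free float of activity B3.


ES(B3) = sum of predecessors on chain B = 13
EF(B3) = ES + duration = 13 + 8 = 21
Successor of B3 is M. ES(M) = max(sum(A), sum(B)) = max(28, 21) = 28
Free float = ES(successor) - EF(current) = 28 - 21 = 7

7


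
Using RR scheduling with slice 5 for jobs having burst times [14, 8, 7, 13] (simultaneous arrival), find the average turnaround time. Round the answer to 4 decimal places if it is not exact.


Time quantum = 5
Execution trace:
  J1 runs 5 units, time = 5
  J2 runs 5 units, time = 10
  J3 runs 5 units, time = 15
  J4 runs 5 units, time = 20
  J1 runs 5 units, time = 25
  J2 runs 3 units, time = 28
  J3 runs 2 units, time = 30
  J4 runs 5 units, time = 35
  J1 runs 4 units, time = 39
  J4 runs 3 units, time = 42
Finish times: [39, 28, 30, 42]
Average turnaround = 139/4 = 34.75

34.75
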